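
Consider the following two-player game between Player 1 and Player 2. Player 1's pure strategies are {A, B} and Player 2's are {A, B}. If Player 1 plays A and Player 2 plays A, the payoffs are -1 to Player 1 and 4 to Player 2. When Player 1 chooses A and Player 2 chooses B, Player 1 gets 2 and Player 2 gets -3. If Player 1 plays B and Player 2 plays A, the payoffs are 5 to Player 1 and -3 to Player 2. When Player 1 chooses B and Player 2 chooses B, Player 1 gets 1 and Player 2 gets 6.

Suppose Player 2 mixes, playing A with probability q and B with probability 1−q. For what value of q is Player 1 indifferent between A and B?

q = 1/7

For Player 1 to be willing to mix, Player 1 must be indifferent between A and B, which pins down Player 2's mix.
  Player 1's payoff to A: q·(-1) + (1−q)·2 = -3q + 2
  Player 1's payoff to B: q·5 + (1−q)·1 = 4q + 1
  -3q + 2 = 4q + 1  ⇒  -7q = -1  ⇒  q = 1/7.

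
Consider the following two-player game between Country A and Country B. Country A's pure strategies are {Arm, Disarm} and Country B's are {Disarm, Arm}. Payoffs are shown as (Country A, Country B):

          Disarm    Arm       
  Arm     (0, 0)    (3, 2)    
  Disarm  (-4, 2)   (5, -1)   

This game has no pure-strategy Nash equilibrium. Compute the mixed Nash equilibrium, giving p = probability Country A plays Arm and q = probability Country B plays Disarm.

Set Country B's expected payoff from Disarm equal to that from Arm:
  Country B's expected payoff from Disarm: p·0 + (1−p)·2 = -2p + 2
  Country B's expected payoff from Arm: p·2 + (1−p)·(-1) = 3p - 1
  -2p + 2 = 3p - 1  ⇒  -5p = -3  ⇒  p = 3/5.
For Country A to be willing to mix, Country A must be indifferent between Arm and Disarm, which pins down Country B's mix.
  Country A's payoff from Arm: q·0 + (1−q)·3 = -3q + 3
  Country A's payoff from Disarm: q·(-4) + (1−q)·5 = -9q + 5
  -3q + 3 = -9q + 5  ⇒  6q = 2  ⇒  q = 1/3.

p = 3/5, q = 1/3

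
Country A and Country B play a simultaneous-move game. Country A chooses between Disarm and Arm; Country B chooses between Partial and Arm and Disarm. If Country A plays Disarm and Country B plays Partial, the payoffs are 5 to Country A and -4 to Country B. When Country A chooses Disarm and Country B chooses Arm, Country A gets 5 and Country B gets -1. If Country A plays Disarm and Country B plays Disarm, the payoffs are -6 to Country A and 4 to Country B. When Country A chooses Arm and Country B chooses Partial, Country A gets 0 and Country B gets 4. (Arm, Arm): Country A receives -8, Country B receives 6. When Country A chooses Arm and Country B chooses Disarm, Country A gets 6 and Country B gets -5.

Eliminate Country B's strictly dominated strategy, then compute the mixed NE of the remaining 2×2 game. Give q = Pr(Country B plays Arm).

q = 12/25

Country B's strategy Partial is strictly dominated by Arm: -1 > -4 and 6 > 4. Eliminate Partial.
Country A's indifference between Disarm and Arm determines Country B's mixing probability q:
  Country A's payoff from Disarm: q·5 + (1−q)·(-6) = 11q - 6
  Country A's payoff from Arm: q·(-8) + (1−q)·6 = -14q + 6
  11q - 6 = -14q + 6  ⇒  25q = 12  ⇒  q = 12/25.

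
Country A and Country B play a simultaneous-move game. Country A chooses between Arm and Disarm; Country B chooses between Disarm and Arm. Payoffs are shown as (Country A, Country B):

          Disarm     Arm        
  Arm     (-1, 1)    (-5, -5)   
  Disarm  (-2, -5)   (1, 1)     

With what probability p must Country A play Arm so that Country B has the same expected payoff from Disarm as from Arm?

Set Country B's expected payoff from Disarm equal to that from Arm:
  Country B's payoff to Disarm: p·1 + (1−p)·(-5) = 6p - 5
  Country B's payoff to Arm: p·(-5) + (1−p)·1 = -6p + 1
  6p - 5 = -6p + 1  ⇒  12p = 6  ⇒  p = 1/2.

p = 1/2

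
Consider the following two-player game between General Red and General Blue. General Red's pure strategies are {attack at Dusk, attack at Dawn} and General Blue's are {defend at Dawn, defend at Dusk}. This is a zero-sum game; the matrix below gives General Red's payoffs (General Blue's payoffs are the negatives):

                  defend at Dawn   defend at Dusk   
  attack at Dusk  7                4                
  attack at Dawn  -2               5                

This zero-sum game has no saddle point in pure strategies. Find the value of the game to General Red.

In a mixed equilibrium General Red is indifferent between attack at Dusk and attack at Dawn; this condition fixes q.
  General Red's payoff from attack at Dusk: q·7 + (1−q)·4 = 3q + 4
  General Red's payoff from attack at Dawn: q·(-2) + (1−q)·5 = -7q + 5
  3q + 4 = -7q + 5  ⇒  10q = 1  ⇒  q = 1/10.
The value is General Red's expected payoff against this mix (using attack at Dusk): (1/10)·7 + (9/10)·4 = 43/10.

v = 43/10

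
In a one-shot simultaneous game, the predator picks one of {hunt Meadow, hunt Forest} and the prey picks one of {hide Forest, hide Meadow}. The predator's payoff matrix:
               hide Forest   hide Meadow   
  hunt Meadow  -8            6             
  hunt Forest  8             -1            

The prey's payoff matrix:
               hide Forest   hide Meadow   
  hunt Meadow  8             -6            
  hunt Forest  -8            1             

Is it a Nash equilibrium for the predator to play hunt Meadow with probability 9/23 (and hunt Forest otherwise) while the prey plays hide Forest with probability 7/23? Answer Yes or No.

Yes

Check the prey's indifference given the predator's mix p = 9/23:
  payoff from hide Forest = -40/23; payoff from hide Meadow = -40/23 — equal.
Check the predator's indifference given the prey's mix q = 7/23:
  payoff from hunt Meadow = 40/23; payoff from hunt Forest = 40/23 — equal.
Both players are indifferent, so neither can profitably deviate.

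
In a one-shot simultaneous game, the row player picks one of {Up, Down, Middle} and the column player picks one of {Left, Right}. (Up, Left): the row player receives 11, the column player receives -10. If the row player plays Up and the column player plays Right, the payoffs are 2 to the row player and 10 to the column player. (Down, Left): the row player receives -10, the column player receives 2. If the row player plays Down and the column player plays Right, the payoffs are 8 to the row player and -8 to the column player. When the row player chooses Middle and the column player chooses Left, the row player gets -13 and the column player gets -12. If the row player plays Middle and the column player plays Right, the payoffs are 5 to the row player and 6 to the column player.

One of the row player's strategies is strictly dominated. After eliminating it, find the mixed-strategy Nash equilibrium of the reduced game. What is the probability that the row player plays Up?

p = 1/3

The row player's strategy Middle is strictly dominated by Down: -10 > -13 and 8 > 5. Eliminate Middle.
In a mixed equilibrium the column player is indifferent between Left and Right; this condition fixes p.
  the column player's expected payoff from Left: p·(-10) + (1−p)·2 = -12p + 2
  the column player's expected payoff from Right: p·10 + (1−p)·(-8) = 18p - 8
  -12p + 2 = 18p - 8  ⇒  -30p = -10  ⇒  p = 1/3.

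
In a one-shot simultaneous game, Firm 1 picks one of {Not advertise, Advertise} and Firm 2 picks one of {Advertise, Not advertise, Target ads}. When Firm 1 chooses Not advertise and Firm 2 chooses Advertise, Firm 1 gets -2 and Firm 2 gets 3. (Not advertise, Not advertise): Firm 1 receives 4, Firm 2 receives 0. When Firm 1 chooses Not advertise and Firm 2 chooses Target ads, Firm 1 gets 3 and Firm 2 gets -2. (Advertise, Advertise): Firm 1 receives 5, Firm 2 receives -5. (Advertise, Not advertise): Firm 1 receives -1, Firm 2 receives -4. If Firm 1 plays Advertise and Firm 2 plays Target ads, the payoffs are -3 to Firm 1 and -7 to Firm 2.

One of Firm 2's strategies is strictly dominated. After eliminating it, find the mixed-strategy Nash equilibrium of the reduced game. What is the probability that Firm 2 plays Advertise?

Firm 2's strategy Target ads is strictly dominated by Not advertise: 0 > -2 and -4 > -7. Eliminate Target ads.
In a mixed equilibrium Firm 1 is indifferent between Not advertise and Advertise; this condition fixes q.
  Firm 1's expected payoff from Not advertise: q·(-2) + (1−q)·4 = -6q + 4
  Firm 1's expected payoff from Advertise: q·5 + (1−q)·(-1) = 6q - 1
  -6q + 4 = 6q - 1  ⇒  -12q = -5  ⇒  q = 5/12.

q = 5/12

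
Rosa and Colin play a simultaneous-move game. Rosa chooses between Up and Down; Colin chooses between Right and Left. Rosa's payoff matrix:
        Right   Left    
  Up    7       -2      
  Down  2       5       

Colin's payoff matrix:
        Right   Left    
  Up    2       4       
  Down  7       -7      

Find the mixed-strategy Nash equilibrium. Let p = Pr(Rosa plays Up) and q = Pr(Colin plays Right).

In a mixed equilibrium Colin is indifferent between Right and Left; this condition fixes p.
  Colin's payoff from Right: p·2 + (1−p)·7 = -5p + 7
  Colin's payoff from Left: p·4 + (1−p)·(-7) = 11p - 7
  -5p + 7 = 11p - 7  ⇒  -16p = -14  ⇒  p = 7/8.
Rosa's indifference between Up and Down determines Colin's mixing probability q:
  Rosa's payoff from Up: q·7 + (1−q)·(-2) = 9q - 2
  Rosa's payoff from Down: q·2 + (1−q)·5 = -3q + 5
  9q - 2 = -3q + 5  ⇒  12q = 7  ⇒  q = 7/12.

p = 7/8, q = 7/12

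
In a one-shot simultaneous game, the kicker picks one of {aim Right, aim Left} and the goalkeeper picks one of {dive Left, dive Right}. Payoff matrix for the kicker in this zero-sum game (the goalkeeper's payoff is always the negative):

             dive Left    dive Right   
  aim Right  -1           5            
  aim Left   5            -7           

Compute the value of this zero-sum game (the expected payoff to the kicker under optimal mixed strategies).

v = 1

Set the kicker's expected payoff from aim Right equal to that from aim Left:
  the kicker's payoff to aim Right: q·(-1) + (1−q)·5 = -6q + 5
  the kicker's payoff to aim Left: q·5 + (1−q)·(-7) = 12q - 7
  -6q + 5 = 12q - 7  ⇒  -18q = -12  ⇒  q = 2/3.
The value is the kicker's expected payoff against this mix (using aim Right): (2/3)·(-1) + (1/3)·5 = 1.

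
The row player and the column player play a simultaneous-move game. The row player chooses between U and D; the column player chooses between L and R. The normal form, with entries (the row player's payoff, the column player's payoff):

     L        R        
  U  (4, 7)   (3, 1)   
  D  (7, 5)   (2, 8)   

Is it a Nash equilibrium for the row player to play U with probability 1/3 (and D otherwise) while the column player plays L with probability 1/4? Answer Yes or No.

Yes

Check the column player's indifference given the row player's mix p = 1/3:
  payoff from L = 17/3; payoff from R = 17/3 — equal.
Check the row player's indifference given the column player's mix q = 1/4:
  payoff from U = 13/4; payoff from D = 13/4 — equal.
Both players are indifferent, so neither can profitably deviate.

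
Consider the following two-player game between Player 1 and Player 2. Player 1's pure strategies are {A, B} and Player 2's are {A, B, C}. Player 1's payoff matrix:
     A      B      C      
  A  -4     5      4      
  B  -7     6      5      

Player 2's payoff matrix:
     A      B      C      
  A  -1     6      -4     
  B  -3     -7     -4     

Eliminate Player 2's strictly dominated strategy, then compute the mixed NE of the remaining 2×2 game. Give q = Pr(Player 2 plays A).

Player 2's strategy C is strictly dominated by A: -1 > -4 and -3 > -4. Eliminate C.
In a mixed equilibrium Player 1 is indifferent between A and B; this condition fixes q.
  Player 1's payoff from A: q·(-4) + (1−q)·5 = -9q + 5
  Player 1's payoff from B: q·(-7) + (1−q)·6 = -13q + 6
  -9q + 5 = -13q + 6  ⇒  4q = 1  ⇒  q = 1/4.

q = 1/4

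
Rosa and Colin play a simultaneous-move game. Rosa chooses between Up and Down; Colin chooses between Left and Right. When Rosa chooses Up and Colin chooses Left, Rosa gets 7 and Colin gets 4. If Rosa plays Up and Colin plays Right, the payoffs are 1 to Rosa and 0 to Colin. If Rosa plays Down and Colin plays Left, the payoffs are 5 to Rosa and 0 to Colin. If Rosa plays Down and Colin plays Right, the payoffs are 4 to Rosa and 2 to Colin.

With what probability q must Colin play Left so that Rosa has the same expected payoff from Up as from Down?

q = 3/5

Rosa's indifference between Up and Down determines Colin's mixing probability q:
  Rosa's payoff from Up: q·7 + (1−q)·1 = 6q + 1
  Rosa's payoff from Down: q·5 + (1−q)·4 = q + 4
  6q + 1 = q + 4  ⇒  5q = 3  ⇒  q = 3/5.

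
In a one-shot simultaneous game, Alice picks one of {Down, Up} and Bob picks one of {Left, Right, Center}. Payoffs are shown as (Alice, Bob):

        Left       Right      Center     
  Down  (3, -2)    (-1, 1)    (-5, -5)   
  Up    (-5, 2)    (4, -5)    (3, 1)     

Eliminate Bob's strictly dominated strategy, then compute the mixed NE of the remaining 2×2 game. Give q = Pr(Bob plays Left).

q = 5/13

Bob's strategy Center is strictly dominated by Left: -2 > -5 and 2 > 1. Eliminate Center.
In a mixed equilibrium Alice is indifferent between Down and Up; this condition fixes q.
  Alice's expected payoff from Down: q·3 + (1−q)·(-1) = 4q - 1
  Alice's expected payoff from Up: q·(-5) + (1−q)·4 = -9q + 4
  4q - 1 = -9q + 4  ⇒  13q = 5  ⇒  q = 5/13.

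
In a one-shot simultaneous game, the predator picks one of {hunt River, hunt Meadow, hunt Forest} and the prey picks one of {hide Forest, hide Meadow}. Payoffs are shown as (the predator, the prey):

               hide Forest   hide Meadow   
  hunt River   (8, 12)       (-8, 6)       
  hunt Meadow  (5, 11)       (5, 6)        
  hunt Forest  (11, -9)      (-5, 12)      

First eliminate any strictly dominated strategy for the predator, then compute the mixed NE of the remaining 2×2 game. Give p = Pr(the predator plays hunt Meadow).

p = 21/26

The predator's strategy hunt River is strictly dominated by hunt Forest: 11 > 8 and -5 > -8. Eliminate hunt River.
The prey's indifference between hide Forest and hide Meadow determines the predator's mixing probability p:
  the prey's payoff from hide Forest: p·11 + (1−p)·(-9) = 20p - 9
  the prey's payoff from hide Meadow: p·6 + (1−p)·12 = -6p + 12
  20p - 9 = -6p + 12  ⇒  26p = 21  ⇒  p = 21/26.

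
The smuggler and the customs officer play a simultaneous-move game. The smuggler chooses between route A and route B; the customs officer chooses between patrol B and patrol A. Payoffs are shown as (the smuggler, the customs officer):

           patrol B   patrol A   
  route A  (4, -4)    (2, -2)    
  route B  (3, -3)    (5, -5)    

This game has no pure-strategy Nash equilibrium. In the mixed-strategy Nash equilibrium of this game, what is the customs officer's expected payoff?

Set the customs officer's expected payoff from patrol B equal to that from patrol A:
  the customs officer's payoff to patrol B: p·(-4) + (1−p)·(-3) = -p - 3
  the customs officer's payoff to patrol A: p·(-2) + (1−p)·(-5) = 3p - 5
  -p - 3 = 3p - 5  ⇒  -4p = -2  ⇒  p = 1/2.
At equilibrium the customs officer is indifferent across columns, so the customs officer's payoff equals the payoff from patrol B: (1/2)·(-4) + (1/2)·(-3) = -7/2.

-7/2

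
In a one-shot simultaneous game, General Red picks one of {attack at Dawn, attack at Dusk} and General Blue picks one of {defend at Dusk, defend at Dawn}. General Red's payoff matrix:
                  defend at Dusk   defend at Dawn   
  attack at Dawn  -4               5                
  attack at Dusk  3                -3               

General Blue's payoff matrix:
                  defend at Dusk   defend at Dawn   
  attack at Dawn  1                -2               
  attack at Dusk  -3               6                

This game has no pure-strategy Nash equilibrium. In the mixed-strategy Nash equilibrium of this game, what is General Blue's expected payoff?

0

General Red's mix must leave General Blue indifferent between defend at Dusk and defend at Dawn.
  General Blue's payoff to defend at Dusk: p·1 + (1−p)·(-3) = 4p - 3
  General Blue's payoff to defend at Dawn: p·(-2) + (1−p)·6 = -8p + 6
  4p - 3 = -8p + 6  ⇒  12p = 9  ⇒  p = 3/4.
At equilibrium General Blue is indifferent across columns, so General Blue's payoff equals the payoff from defend at Dusk: (3/4)·1 + (1/4)·(-3) = 0.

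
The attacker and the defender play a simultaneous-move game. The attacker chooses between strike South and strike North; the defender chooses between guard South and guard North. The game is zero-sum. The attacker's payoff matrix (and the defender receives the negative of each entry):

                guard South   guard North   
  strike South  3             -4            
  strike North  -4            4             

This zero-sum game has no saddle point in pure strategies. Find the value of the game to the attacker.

The defender's mix must leave the attacker indifferent between strike South and strike North.
  the attacker's expected payoff from strike South: q·3 + (1−q)·(-4) = 7q - 4
  the attacker's expected payoff from strike North: q·(-4) + (1−q)·4 = -8q + 4
  7q - 4 = -8q + 4  ⇒  15q = 8  ⇒  q = 8/15.
The value is the attacker's expected payoff against this mix (using strike South): (8/15)·3 + (7/15)·(-4) = -4/15.

v = -4/15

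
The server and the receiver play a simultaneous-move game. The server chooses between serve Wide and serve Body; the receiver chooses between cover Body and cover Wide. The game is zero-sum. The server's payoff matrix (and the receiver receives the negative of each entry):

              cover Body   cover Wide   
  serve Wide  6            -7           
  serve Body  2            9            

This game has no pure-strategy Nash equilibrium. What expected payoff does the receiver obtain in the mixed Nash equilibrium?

-17/5

The server's mix must leave the receiver indifferent between cover Body and cover Wide.
  the receiver's payoff from cover Body: p·(-6) + (1−p)·(-2) = -4p - 2
  the receiver's payoff from cover Wide: p·7 + (1−p)·(-9) = 16p - 9
  -4p - 2 = 16p - 9  ⇒  -20p = -7  ⇒  p = 7/20.
At equilibrium the receiver is indifferent across columns, so the receiver's payoff equals the payoff from cover Body: (7/20)·(-6) + (13/20)·(-2) = -17/5.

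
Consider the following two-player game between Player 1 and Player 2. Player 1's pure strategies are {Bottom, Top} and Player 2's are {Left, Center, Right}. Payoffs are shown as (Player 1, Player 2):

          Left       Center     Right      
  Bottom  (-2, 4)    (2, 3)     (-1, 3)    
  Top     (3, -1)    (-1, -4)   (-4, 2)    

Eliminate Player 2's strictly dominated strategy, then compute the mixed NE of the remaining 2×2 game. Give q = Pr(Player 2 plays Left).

Player 2's strategy Center is strictly dominated by Left: 4 > 3 and -1 > -4. Eliminate Center.
Set Player 1's expected payoff from Bottom equal to that from Top:
  Player 1's expected payoff from Bottom: q·(-2) + (1−q)·(-1) = -q - 1
  Player 1's expected payoff from Top: q·3 + (1−q)·(-4) = 7q - 4
  -q - 1 = 7q - 4  ⇒  -8q = -3  ⇒  q = 3/8.

q = 3/8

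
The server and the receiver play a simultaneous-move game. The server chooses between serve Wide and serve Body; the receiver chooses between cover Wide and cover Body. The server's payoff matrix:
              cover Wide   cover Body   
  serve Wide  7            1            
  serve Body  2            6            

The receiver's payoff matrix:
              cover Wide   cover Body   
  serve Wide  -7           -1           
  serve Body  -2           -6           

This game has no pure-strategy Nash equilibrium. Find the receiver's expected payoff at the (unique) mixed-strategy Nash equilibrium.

-4

For the receiver to be willing to mix, the receiver must be indifferent between cover Wide and cover Body, which pins down the server's mix.
  the receiver's expected payoff from cover Wide: p·(-7) + (1−p)·(-2) = -5p - 2
  the receiver's expected payoff from cover Body: p·(-1) + (1−p)·(-6) = 5p - 6
  -5p - 2 = 5p - 6  ⇒  -10p = -4  ⇒  p = 2/5.
At equilibrium the receiver is indifferent across columns, so the receiver's payoff equals the payoff from cover Wide: (2/5)·(-7) + (3/5)·(-2) = -4.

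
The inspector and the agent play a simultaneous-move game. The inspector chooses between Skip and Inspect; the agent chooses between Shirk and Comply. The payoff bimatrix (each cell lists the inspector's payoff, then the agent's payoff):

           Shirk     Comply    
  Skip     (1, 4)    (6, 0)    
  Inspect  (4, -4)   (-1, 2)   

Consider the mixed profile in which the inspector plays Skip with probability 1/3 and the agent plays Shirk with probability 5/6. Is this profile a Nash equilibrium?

Given the inspector's mix p = 1/3, the agent's payoff from Shirk is -4/3 but from Comply is 4/3. The agent strictly prefers Comply, so the agent would not mix.
So the proposed profile is not a Nash equilibrium.

No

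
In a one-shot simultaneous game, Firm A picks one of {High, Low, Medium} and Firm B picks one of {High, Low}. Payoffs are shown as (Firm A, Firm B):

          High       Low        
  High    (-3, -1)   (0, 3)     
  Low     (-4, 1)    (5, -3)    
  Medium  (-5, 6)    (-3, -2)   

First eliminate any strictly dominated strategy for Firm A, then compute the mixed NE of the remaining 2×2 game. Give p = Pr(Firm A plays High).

Firm A's strategy Medium is strictly dominated by High: -3 > -5 and 0 > -3. Eliminate Medium.
Set Firm B's expected payoff from High equal to that from Low:
  Firm B's payoff to High: p·(-1) + (1−p)·1 = -2p + 1
  Firm B's payoff to Low: p·3 + (1−p)·(-3) = 6p - 3
  -2p + 1 = 6p - 3  ⇒  -8p = -4  ⇒  p = 1/2.

p = 1/2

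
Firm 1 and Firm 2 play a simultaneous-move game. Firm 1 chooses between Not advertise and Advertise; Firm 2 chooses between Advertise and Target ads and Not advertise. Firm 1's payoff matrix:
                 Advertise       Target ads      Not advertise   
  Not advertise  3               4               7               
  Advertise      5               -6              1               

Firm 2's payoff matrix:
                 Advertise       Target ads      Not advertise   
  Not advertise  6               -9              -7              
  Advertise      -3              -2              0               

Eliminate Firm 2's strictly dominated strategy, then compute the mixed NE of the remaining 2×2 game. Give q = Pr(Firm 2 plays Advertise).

Firm 2's strategy Target ads is strictly dominated by Not advertise: -7 > -9 and 0 > -2. Eliminate Target ads.
Firm 1's indifference between Not advertise and Advertise determines Firm 2's mixing probability q:
  Firm 1's expected payoff from Not advertise: q·3 + (1−q)·7 = -4q + 7
  Firm 1's expected payoff from Advertise: q·5 + (1−q)·1 = 4q + 1
  -4q + 7 = 4q + 1  ⇒  -8q = -6  ⇒  q = 3/4.

q = 3/4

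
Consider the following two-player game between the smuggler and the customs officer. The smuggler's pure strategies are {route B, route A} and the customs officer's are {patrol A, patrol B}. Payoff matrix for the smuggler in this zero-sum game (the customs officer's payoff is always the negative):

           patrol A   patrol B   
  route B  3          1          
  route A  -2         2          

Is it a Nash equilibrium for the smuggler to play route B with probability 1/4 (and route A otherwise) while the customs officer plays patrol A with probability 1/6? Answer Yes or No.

Given the smuggler's mix p = 1/4, the customs officer's payoff from patrol A is 3/4 but from patrol B is -7/4. The customs officer strictly prefers patrol A, so the customs officer would not mix.
So the proposed profile is not a Nash equilibrium.

No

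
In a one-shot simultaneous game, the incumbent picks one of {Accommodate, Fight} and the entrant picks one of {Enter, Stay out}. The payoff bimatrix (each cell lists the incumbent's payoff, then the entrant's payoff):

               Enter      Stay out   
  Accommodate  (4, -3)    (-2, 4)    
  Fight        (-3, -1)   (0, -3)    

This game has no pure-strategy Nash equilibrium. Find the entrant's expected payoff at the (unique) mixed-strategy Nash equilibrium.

In a mixed equilibrium the entrant is indifferent between Enter and Stay out; this condition fixes p.
  the entrant's payoff from Enter: p·(-3) + (1−p)·(-1) = -2p - 1
  the entrant's payoff from Stay out: p·4 + (1−p)·(-3) = 7p - 3
  -2p - 1 = 7p - 3  ⇒  -9p = -2  ⇒  p = 2/9.
At equilibrium the entrant is indifferent across columns, so the entrant's payoff equals the payoff from Enter: (2/9)·(-3) + (7/9)·(-1) = -13/9.

-13/9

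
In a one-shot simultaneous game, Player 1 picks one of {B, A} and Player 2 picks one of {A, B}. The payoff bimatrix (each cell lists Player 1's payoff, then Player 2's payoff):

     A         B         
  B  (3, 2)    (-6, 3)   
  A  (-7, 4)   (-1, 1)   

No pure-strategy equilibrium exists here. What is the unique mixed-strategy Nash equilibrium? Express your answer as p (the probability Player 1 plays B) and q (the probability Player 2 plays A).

Set Player 2's expected payoff from A equal to that from B:
  Player 2's expected payoff from A: p·2 + (1−p)·4 = -2p + 4
  Player 2's expected payoff from B: p·3 + (1−p)·1 = 2p + 1
  -2p + 4 = 2p + 1  ⇒  -4p = -3  ⇒  p = 3/4.
In a mixed equilibrium Player 1 is indifferent between B and A; this condition fixes q.
  Player 1's expected payoff from B: q·3 + (1−q)·(-6) = 9q - 6
  Player 1's expected payoff from A: q·(-7) + (1−q)·(-1) = -6q - 1
  9q - 6 = -6q - 1  ⇒  15q = 5  ⇒  q = 1/3.

p = 3/4, q = 1/3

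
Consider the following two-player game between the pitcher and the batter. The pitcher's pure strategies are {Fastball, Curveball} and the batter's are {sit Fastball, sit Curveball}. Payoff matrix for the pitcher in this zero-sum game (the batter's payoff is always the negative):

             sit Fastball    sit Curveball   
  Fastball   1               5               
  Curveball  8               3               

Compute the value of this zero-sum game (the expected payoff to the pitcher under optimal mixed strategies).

v = 37/9

Set the pitcher's expected payoff from Fastball equal to that from Curveball:
  the pitcher's payoff to Fastball: q·1 + (1−q)·5 = -4q + 5
  the pitcher's payoff to Curveball: q·8 + (1−q)·3 = 5q + 3
  -4q + 5 = 5q + 3  ⇒  -9q = -2  ⇒  q = 2/9.
The value is the pitcher's expected payoff against this mix (using Fastball): (2/9)·1 + (7/9)·5 = 37/9.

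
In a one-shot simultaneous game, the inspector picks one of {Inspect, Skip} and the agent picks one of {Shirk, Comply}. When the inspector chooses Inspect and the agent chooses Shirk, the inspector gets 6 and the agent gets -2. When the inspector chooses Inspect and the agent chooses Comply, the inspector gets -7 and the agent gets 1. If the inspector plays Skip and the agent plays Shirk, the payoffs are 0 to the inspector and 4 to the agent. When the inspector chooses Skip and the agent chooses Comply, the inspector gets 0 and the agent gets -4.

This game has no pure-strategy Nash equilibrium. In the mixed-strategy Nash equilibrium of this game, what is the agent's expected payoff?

The inspector's mix must leave the agent indifferent between Shirk and Comply.
  the agent's expected payoff from Shirk: p·(-2) + (1−p)·4 = -6p + 4
  the agent's expected payoff from Comply: p·1 + (1−p)·(-4) = 5p - 4
  -6p + 4 = 5p - 4  ⇒  -11p = -8  ⇒  p = 8/11.
At equilibrium the agent is indifferent across columns, so the agent's payoff equals the payoff from Shirk: (8/11)·(-2) + (3/11)·4 = -4/11.

-4/11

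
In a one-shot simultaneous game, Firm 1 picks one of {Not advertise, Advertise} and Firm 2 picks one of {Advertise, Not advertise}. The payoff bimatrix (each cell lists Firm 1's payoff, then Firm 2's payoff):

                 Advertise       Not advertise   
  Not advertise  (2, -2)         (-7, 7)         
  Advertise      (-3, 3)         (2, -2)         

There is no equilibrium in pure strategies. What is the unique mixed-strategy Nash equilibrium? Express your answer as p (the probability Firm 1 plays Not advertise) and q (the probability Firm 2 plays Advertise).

p = 5/14, q = 9/14

For Firm 2 to be willing to mix, Firm 2 must be indifferent between Advertise and Not advertise, which pins down Firm 1's mix.
  Firm 2's payoff to Advertise: p·(-2) + (1−p)·3 = -5p + 3
  Firm 2's payoff to Not advertise: p·7 + (1−p)·(-2) = 9p - 2
  -5p + 3 = 9p - 2  ⇒  -14p = -5  ⇒  p = 5/14.
For Firm 1 to be willing to mix, Firm 1 must be indifferent between Not advertise and Advertise, which pins down Firm 2's mix.
  Firm 1's payoff to Not advertise: q·2 + (1−q)·(-7) = 9q - 7
  Firm 1's payoff to Advertise: q·(-3) + (1−q)·2 = -5q + 2
  9q - 7 = -5q + 2  ⇒  14q = 9  ⇒  q = 9/14.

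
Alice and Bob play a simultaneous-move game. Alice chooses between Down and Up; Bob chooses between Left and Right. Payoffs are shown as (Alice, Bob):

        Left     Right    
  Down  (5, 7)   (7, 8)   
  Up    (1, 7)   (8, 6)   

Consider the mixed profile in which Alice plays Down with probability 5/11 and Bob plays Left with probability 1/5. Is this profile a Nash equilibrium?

Given Alice's mix p = 5/11, Bob's payoff from Left is 7 but from Right is 76/11. Bob strictly prefers Left, so Bob would not mix.
So the proposed profile is not a Nash equilibrium.

No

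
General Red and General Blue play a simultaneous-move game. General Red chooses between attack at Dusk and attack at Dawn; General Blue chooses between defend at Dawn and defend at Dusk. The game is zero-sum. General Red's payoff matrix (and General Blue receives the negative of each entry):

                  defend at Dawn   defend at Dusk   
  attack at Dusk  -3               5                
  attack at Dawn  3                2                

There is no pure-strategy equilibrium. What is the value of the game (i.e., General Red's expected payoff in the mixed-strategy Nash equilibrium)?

For General Red to be willing to mix, General Red must be indifferent between attack at Dusk and attack at Dawn, which pins down General Blue's mix.
  General Red's payoff to attack at Dusk: q·(-3) + (1−q)·5 = -8q + 5
  General Red's payoff to attack at Dawn: q·3 + (1−q)·2 = q + 2
  -8q + 5 = q + 2  ⇒  -9q = -3  ⇒  q = 1/3.
The value is General Red's expected payoff against this mix (using attack at Dusk): (1/3)·(-3) + (2/3)·5 = 7/3.

v = 7/3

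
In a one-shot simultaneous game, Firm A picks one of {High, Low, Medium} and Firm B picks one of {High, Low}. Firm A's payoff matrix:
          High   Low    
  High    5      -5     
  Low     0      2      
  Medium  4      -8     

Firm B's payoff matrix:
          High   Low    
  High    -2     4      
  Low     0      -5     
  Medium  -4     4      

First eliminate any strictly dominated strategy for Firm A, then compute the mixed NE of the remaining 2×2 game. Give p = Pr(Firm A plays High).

p = 5/11

Firm A's strategy Medium is strictly dominated by High: 5 > 4 and -5 > -8. Eliminate Medium.
Set Firm B's expected payoff from High equal to that from Low:
  Firm B's payoff from High: p·(-2) + (1−p)·0 = -2p
  Firm B's payoff from Low: p·4 + (1−p)·(-5) = 9p - 5
  -2p = 9p - 5  ⇒  -11p = -5  ⇒  p = 5/11.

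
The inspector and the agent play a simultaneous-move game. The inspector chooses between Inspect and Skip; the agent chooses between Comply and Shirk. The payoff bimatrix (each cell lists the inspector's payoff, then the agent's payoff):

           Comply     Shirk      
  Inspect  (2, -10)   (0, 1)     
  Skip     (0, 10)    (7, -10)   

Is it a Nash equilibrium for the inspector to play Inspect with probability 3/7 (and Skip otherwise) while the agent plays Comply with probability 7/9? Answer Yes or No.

No

Given the inspector's mix p = 3/7, the agent's payoff from Comply is 10/7 but from Shirk is -37/7. The agent strictly prefers Comply, so the agent would not mix.
So the proposed profile is not a Nash equilibrium.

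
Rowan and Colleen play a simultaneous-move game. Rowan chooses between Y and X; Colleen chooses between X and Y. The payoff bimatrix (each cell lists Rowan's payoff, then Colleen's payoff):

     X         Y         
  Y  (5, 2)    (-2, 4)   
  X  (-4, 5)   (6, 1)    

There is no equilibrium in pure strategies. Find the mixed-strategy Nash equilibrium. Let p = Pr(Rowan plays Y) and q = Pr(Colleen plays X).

Rowan's mix must leave Colleen indifferent between X and Y.
  Colleen's payoff from X: p·2 + (1−p)·5 = -3p + 5
  Colleen's payoff from Y: p·4 + (1−p)·1 = 3p + 1
  -3p + 5 = 3p + 1  ⇒  -6p = -4  ⇒  p = 2/3.
Rowan's indifference between Y and X determines Colleen's mixing probability q:
  Rowan's payoff to Y: q·5 + (1−q)·(-2) = 7q - 2
  Rowan's payoff to X: q·(-4) + (1−q)·6 = -10q + 6
  7q - 2 = -10q + 6  ⇒  17q = 8  ⇒  q = 8/17.

p = 2/3, q = 8/17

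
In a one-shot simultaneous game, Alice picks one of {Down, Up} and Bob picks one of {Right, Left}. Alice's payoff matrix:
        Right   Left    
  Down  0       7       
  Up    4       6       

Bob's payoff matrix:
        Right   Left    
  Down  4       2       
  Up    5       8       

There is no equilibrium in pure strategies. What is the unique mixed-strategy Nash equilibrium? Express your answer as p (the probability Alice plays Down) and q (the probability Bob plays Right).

Alice's mix must leave Bob indifferent between Right and Left.
  Bob's payoff to Right: p·4 + (1−p)·5 = -p + 5
  Bob's payoff to Left: p·2 + (1−p)·8 = -6p + 8
  -p + 5 = -6p + 8  ⇒  5p = 3  ⇒  p = 3/5.
Set Alice's expected payoff from Down equal to that from Up:
  Alice's payoff from Down: q·0 + (1−q)·7 = -7q + 7
  Alice's payoff from Up: q·4 + (1−q)·6 = -2q + 6
  -7q + 7 = -2q + 6  ⇒  -5q = -1  ⇒  q = 1/5.

p = 3/5, q = 1/5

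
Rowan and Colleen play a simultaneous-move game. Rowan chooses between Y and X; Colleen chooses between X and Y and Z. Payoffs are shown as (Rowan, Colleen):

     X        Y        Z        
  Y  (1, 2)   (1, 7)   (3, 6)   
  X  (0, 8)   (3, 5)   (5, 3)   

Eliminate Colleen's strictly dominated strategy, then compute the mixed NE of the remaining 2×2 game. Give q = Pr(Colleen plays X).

Colleen's strategy Z is strictly dominated by Y: 7 > 6 and 5 > 3. Eliminate Z.
In a mixed equilibrium Rowan is indifferent between Y and X; this condition fixes q.
  Rowan's payoff from Y: q·1 + (1−q)·1 = 1
  Rowan's payoff from X: q·0 + (1−q)·3 = -3q + 3
  1 = -3q + 3  ⇒  3q = 2  ⇒  q = 2/3.

q = 2/3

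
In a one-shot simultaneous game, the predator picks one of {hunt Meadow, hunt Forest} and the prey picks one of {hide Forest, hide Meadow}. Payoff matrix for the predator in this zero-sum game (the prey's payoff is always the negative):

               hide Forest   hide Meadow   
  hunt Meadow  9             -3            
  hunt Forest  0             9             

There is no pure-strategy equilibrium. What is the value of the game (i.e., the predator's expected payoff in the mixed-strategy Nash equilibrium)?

v = 27/7

For the predator to be willing to mix, the predator must be indifferent between hunt Meadow and hunt Forest, which pins down the prey's mix.
  the predator's payoff from hunt Meadow: q·9 + (1−q)·(-3) = 12q - 3
  the predator's payoff from hunt Forest: q·0 + (1−q)·9 = -9q + 9
  12q - 3 = -9q + 9  ⇒  21q = 12  ⇒  q = 4/7.
The value is the predator's expected payoff against this mix (using hunt Meadow): (4/7)·9 + (3/7)·(-3) = 27/7.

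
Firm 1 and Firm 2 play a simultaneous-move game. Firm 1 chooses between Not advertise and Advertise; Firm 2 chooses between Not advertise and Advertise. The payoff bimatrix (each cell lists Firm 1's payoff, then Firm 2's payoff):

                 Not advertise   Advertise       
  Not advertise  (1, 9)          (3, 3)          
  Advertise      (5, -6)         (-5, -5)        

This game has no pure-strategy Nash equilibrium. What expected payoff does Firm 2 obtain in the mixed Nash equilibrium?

Firm 2's indifference between Not advertise and Advertise determines Firm 1's mixing probability p:
  Firm 2's payoff from Not advertise: p·9 + (1−p)·(-6) = 15p - 6
  Firm 2's payoff from Advertise: p·3 + (1−p)·(-5) = 8p - 5
  15p - 6 = 8p - 5  ⇒  7p = 1  ⇒  p = 1/7.
At equilibrium Firm 2 is indifferent across columns, so Firm 2's payoff equals the payoff from Not advertise: (1/7)·9 + (6/7)·(-6) = -27/7.

-27/7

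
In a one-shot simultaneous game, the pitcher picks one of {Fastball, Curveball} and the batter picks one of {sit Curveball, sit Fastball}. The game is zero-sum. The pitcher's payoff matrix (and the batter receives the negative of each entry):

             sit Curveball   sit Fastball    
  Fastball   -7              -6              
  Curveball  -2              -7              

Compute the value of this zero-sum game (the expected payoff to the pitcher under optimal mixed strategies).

v = -37/6

The batter's mix must leave the pitcher indifferent between Fastball and Curveball.
  the pitcher's expected payoff from Fastball: q·(-7) + (1−q)·(-6) = -q - 6
  the pitcher's expected payoff from Curveball: q·(-2) + (1−q)·(-7) = 5q - 7
  -q - 6 = 5q - 7  ⇒  -6q = -1  ⇒  q = 1/6.
The value is the pitcher's expected payoff against this mix (using Fastball): (1/6)·(-7) + (5/6)·(-6) = -37/6.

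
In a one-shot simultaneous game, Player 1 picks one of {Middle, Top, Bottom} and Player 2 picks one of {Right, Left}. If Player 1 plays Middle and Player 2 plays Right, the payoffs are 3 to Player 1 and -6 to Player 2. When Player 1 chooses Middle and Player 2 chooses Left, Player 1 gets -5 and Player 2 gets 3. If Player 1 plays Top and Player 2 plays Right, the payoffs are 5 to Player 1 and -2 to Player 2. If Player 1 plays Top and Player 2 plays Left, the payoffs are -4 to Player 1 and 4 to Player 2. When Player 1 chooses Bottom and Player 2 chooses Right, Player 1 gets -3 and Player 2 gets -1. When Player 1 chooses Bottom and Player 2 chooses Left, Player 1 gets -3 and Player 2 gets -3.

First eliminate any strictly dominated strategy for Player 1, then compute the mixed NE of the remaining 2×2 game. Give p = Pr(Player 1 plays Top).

p = 1/4

Player 1's strategy Middle is strictly dominated by Top: 5 > 3 and -4 > -5. Eliminate Middle.
For Player 2 to be willing to mix, Player 2 must be indifferent between Right and Left, which pins down Player 1's mix.
  Player 2's payoff from Right: p·(-2) + (1−p)·(-1) = -p - 1
  Player 2's payoff from Left: p·4 + (1−p)·(-3) = 7p - 3
  -p - 1 = 7p - 3  ⇒  -8p = -2  ⇒  p = 1/4.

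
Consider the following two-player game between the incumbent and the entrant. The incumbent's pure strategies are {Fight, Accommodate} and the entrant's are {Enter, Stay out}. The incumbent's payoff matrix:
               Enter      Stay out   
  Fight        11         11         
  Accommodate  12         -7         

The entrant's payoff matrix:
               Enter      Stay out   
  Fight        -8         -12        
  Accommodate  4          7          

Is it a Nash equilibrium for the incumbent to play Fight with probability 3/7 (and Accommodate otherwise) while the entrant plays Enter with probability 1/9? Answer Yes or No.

No

Given the entrant's mix q = 1/9, the incumbent's payoff from Fight is 11 but from Accommodate is -44/9. The incumbent strictly prefers Fight, so the incumbent would not mix.
So the proposed profile is not a Nash equilibrium.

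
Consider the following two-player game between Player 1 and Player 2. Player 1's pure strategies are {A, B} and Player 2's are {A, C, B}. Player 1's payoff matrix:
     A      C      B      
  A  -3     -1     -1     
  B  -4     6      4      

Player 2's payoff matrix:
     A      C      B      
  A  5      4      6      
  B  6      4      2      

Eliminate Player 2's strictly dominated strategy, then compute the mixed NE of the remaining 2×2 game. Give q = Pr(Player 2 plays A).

Player 2's strategy C is strictly dominated by A: 5 > 4 and 6 > 4. Eliminate C.
Player 1's indifference between A and B determines Player 2's mixing probability q:
  Player 1's payoff from A: q·(-3) + (1−q)·(-1) = -2q - 1
  Player 1's payoff from B: q·(-4) + (1−q)·4 = -8q + 4
  -2q - 1 = -8q + 4  ⇒  6q = 5  ⇒  q = 5/6.

q = 5/6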